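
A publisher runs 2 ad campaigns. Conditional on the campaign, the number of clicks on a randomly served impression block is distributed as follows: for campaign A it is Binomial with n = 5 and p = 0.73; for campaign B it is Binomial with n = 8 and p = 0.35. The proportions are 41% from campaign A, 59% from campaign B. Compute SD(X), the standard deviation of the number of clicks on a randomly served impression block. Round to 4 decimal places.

1.2855

Per component, A: μ=3.65, E[X²]=14.308; B: μ=2.8, E[X²]=9.66.
E[X] = 0.41·3.65 + 0.59·2.8 = 3.1485.
E[X²] = 0.41·14.308 + 0.59·9.66 = 11.5657.
Var(X) = E[X²] − (E[X])² = 11.5657 − 9.91305 = 1.65263.
SD(X) = √1.65263 = 1.28555.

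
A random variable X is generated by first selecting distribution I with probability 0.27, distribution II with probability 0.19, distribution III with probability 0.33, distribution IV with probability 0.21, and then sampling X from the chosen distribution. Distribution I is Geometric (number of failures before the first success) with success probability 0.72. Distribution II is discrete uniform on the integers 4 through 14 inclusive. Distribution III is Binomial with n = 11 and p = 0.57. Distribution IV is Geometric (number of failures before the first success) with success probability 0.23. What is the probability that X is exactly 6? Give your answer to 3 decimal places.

0.104

Conditional on each component, P(X = 6): I: 0.000346961; II: 0.0909091; III: 0.232934; IV: 0.0479371.
By total probability, P(X = 6) = 0.27·0.000346961 + 0.19·0.0909091 + 0.33·0.232934 + 0.21·0.0479371 = 0.104302.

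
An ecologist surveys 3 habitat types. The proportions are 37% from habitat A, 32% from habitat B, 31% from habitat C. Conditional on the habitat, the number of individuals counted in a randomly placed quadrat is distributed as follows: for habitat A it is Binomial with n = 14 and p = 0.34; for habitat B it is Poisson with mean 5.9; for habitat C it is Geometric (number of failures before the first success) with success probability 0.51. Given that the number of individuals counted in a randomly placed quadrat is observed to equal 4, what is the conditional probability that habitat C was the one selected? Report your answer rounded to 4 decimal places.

Likelihoods P(X=4 | ·): A: 0.209792; B: 0.138312; C: 0.0294005.
Posterior ∝ prior × likelihood. Numerator for C: 0.31·0.0294005 = 0.00911415.
Normalizing constant: 0.37·0.209792 + 0.32·0.138312 + 0.31·0.0294005 = 0.130997.
P(C | observation) = 0.00911415 / 0.130997 = 0.0695753.

0.0696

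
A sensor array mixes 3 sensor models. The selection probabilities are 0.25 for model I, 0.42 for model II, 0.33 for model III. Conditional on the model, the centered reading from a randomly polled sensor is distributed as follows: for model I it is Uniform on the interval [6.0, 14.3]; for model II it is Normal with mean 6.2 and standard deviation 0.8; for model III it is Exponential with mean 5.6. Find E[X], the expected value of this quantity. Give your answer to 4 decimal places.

6.9895

Component means — I: 10.15; II: 6.2; III: 5.6.
E[X] = 0.25·10.15 + 0.42·6.2 + 0.33·5.6 = 6.9895.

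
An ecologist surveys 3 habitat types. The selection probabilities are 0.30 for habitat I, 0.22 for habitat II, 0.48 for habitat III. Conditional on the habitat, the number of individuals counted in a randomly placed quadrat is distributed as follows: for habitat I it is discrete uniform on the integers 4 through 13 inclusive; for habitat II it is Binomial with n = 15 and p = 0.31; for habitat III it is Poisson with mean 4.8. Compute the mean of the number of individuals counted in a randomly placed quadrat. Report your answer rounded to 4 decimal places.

5.8770

Component means — I: 8.5; II: 4.65; III: 4.8.
E[X] = 0.3·8.5 + 0.22·4.65 + 0.48·4.8 = 5.877.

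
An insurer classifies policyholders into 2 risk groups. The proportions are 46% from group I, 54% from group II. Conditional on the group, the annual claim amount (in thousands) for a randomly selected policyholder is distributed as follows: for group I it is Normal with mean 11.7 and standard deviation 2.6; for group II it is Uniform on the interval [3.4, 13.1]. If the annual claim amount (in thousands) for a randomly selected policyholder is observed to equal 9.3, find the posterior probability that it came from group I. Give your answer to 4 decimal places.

0.4530

Likelihoods f(9.3 | ·): I: 0.10021; II: 0.103093.
Posterior ∝ prior × likelihood. Numerator for I: 0.46·0.10021 = 0.0460967.
Normalizing constant: 0.46·0.10021 + 0.54·0.103093 = 0.101767.
P(I | observation) = 0.0460967 / 0.101767 = 0.452964.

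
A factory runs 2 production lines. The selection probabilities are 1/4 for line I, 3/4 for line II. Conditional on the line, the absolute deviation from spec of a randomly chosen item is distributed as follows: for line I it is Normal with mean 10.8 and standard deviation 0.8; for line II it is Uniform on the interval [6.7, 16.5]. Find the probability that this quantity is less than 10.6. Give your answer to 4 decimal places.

Conditional on each line, P(X < 10.6): I: 0.401294; II: 0.397959.
By total probability, P(X < 10.6) = 0.25·0.401294 + 0.75·0.397959 = 0.398793.

0.3988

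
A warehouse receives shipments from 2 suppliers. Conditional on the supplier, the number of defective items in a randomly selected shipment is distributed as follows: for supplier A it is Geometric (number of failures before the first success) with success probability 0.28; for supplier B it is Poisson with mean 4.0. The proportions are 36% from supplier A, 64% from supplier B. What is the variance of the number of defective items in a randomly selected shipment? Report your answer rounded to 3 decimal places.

6.336

Per component, A: μ=2.57143, E[X²]=15.7959; B: μ=4, E[X²]=20.
E[X] = 0.36·2.57143 + 0.64·4 = 3.48571.
E[X²] = 0.36·15.7959 + 0.64·20 = 18.4865.
Var(X) = E[X²] − (E[X])² = 18.4865 − 12.1502 = 6.33633.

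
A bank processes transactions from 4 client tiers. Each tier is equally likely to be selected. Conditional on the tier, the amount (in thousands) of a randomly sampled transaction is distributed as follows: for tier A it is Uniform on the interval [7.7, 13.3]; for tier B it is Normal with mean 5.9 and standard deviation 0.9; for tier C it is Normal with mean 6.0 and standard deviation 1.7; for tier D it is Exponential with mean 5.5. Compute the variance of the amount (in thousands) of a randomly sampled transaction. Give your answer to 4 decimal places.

Per component, A: μ=10.5, E[X²]=112.863; B: μ=5.9, E[X²]=35.62; C: μ=6, E[X²]=38.89; D: μ=5.5, E[X²]=60.5.
E[X] = 0.25·10.5 + 0.25·5.9 + 0.25·6 + 0.25·5.5 = 6.975.
E[X²] = 0.25·112.863 + 0.25·35.62 + 0.25·38.89 + 0.25·60.5 = 61.9683.
Var(X) = E[X²] − (E[X])² = 61.9683 − 48.6506 = 13.3177.

13.3177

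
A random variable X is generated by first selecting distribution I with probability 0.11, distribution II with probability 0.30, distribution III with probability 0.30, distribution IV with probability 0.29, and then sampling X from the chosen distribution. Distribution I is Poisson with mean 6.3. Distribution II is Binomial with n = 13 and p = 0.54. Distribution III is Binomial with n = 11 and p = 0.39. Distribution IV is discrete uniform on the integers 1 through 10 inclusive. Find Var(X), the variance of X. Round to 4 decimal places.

Per component, I: μ=6.3, E[X²]=45.99; II: μ=7.02, E[X²]=52.5096; III: μ=4.29, E[X²]=21.021; IV: μ=5.5, E[X²]=38.5.
E[X] = 0.11·6.3 + 0.3·7.02 + 0.3·4.29 + 0.29·5.5 = 5.681.
E[X²] = 0.11·45.99 + 0.3·52.5096 + 0.3·21.021 + 0.29·38.5 = 38.2831.
Var(X) = E[X²] − (E[X])² = 38.2831 − 32.2738 = 6.00932.

6.0093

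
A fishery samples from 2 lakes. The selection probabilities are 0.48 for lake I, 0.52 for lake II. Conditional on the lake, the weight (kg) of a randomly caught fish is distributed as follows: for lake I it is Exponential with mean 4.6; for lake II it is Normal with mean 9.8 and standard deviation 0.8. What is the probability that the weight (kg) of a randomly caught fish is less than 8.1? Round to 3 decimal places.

0.406

Conditional on each lake, P(X < 8.1): I: 0.828105; II: 0.0167933.
By total probability, P(X < 8.1) = 0.48·0.828105 + 0.52·0.0167933 = 0.406223.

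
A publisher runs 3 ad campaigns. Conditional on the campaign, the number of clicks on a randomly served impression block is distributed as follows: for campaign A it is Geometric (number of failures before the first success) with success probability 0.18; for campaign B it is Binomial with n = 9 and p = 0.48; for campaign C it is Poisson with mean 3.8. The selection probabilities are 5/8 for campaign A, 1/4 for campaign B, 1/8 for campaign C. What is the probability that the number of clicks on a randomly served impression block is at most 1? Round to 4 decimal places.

Conditional on each campaign, P(X ≤ 1): A: 0.3276; B: 0.0258745; C: 0.10738.
By total probability, P(X ≤ 1) = 0.625·0.3276 + 0.25·0.0258745 + 0.125·0.10738 = 0.224641.

0.2246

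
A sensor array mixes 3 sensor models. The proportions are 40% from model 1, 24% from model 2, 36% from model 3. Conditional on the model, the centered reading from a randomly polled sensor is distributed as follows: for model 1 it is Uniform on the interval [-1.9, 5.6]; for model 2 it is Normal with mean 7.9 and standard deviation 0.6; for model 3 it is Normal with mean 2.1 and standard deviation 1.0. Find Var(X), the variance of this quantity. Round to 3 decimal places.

Per component, 1: μ=1.85, E[X²]=8.11; 2: μ=7.9, E[X²]=62.77; 3: μ=2.1, E[X²]=5.41.
E[X] = 0.4·1.85 + 0.24·7.9 + 0.36·2.1 = 3.392.
E[X²] = 0.4·8.11 + 0.24·62.77 + 0.36·5.41 = 20.2564.
Var(X) = E[X²] − (E[X])² = 20.2564 − 11.5057 = 8.75074.

8.751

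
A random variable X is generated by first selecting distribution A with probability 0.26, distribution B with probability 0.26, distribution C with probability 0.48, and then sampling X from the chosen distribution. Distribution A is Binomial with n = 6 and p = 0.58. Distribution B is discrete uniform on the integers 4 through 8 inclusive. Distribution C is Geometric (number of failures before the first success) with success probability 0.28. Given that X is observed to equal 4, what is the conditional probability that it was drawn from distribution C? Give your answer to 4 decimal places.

Likelihoods P(X=4 | ·): A: 0.299434; B: 0.2; C: 0.0752468.
Posterior ∝ prior × likelihood. Numerator for C: 0.48·0.0752468 = 0.0361185.
Normalizing constant: 0.26·0.299434 + 0.26·0.2 + 0.48·0.0752468 = 0.165971.
P(C | observation) = 0.0361185 / 0.165971 = 0.217619.

0.2176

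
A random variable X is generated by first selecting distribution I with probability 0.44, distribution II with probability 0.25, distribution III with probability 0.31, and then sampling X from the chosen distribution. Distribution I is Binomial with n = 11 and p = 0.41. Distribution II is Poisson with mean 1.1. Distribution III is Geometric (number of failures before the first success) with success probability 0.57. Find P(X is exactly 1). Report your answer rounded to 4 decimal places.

Conditional on each component, P(X = 1): I: 0.0230514; II: 0.366158; III: 0.2451.
By total probability, P(X = 1) = 0.44·0.0230514 + 0.25·0.366158 + 0.31·0.2451 = 0.177663.

0.1777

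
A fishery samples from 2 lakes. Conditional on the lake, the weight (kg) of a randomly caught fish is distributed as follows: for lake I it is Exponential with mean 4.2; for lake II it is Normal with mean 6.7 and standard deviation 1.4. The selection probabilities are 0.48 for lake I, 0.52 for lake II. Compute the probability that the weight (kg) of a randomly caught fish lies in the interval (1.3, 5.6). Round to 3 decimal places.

0.338

Conditional on each lake, P(1.3 < X < 5.6): I: 0.470199; II: 0.21596.
By total probability, P(1.3 < X < 5.6) = 0.48·0.470199 + 0.52·0.21596 = 0.337995.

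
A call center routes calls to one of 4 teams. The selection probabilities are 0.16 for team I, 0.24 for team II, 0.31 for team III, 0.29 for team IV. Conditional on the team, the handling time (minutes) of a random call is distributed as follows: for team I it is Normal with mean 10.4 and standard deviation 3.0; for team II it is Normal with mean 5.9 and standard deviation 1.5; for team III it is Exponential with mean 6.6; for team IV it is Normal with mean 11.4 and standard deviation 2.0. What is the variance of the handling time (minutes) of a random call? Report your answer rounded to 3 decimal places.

Per component, I: μ=10.4, E[X²]=117.16; II: μ=5.9, E[X²]=37.06; III: μ=6.6, E[X²]=87.12; IV: μ=11.4, E[X²]=133.96.
E[X] = 0.16·10.4 + 0.24·5.9 + 0.31·6.6 + 0.29·11.4 = 8.432.
E[X²] = 0.16·117.16 + 0.24·37.06 + 0.31·87.12 + 0.29·133.96 = 93.4956.
Var(X) = E[X²] − (E[X])² = 93.4956 − 71.0986 = 22.397.

22.397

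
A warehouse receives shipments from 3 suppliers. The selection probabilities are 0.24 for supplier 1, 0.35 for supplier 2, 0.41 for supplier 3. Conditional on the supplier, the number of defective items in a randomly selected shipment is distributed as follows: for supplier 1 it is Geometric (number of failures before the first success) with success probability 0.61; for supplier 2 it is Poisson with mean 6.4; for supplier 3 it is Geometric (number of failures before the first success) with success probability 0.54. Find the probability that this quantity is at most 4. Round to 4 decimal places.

Conditional on each supplier, P(X ≤ 4): 1: 0.990978; 2: 0.23507; 3: 0.979404.
By total probability, P(X ≤ 4) = 0.24·0.990978 + 0.35·0.23507 + 0.41·0.979404 = 0.721665.

0.7217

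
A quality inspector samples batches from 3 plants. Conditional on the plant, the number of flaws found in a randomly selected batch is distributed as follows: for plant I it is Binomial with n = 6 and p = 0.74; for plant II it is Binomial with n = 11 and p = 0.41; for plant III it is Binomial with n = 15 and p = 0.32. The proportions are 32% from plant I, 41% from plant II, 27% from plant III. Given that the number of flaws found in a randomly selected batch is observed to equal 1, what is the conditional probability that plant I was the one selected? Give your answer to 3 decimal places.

Likelihoods P(X=1 | ·): I: 0.00527533; II: 0.0230514; III: 0.0216953.
Posterior ∝ prior × likelihood. Numerator for I: 0.32·0.00527533 = 0.00168811.
Normalizing constant: 0.32·0.00527533 + 0.41·0.0230514 + 0.27·0.0216953 = 0.0169969.
P(I | observation) = 0.00168811 / 0.0169969 = 0.0993184.

0.099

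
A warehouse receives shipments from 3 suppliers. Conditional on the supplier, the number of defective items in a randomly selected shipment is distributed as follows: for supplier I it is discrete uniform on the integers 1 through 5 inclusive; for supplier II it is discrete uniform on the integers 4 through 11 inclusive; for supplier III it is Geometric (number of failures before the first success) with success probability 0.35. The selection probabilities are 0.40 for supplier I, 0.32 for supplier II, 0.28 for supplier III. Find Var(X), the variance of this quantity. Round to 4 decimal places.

9.5570

Per component, I: μ=3, E[X²]=11; II: μ=7.5, E[X²]=61.5; III: μ=1.85714, E[X²]=8.7551.
E[X] = 0.4·3 + 0.32·7.5 + 0.28·1.85714 = 4.12.
E[X²] = 0.4·11 + 0.32·61.5 + 0.28·8.7551 = 26.5314.
Var(X) = E[X²] − (E[X])² = 26.5314 − 16.9744 = 9.55703.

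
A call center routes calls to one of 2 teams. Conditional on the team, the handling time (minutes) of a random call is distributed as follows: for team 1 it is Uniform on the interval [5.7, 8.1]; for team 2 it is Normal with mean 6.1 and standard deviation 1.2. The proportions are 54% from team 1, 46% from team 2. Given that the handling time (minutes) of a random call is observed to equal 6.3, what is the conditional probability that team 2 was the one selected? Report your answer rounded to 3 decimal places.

Likelihoods f(6.3 | ·): 1: 0.416667; 2: 0.327866.
Posterior ∝ prior × likelihood. Numerator for 2: 0.46·0.327866 = 0.150819.
Normalizing constant: 0.54·0.416667 + 0.46·0.327866 = 0.375819.
P(2 | observation) = 0.150819 / 0.375819 = 0.401307.

0.401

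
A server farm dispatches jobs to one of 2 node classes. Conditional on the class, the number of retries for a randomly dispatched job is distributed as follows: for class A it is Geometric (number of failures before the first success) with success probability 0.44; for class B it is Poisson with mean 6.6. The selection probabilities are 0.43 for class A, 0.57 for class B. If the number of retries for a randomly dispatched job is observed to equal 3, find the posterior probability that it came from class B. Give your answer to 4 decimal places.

Likelihoods P(X=3 | ·): A: 0.077271; B: 0.0651834.
Posterior ∝ prior × likelihood. Numerator for B: 0.57·0.0651834 = 0.0371545.
Normalizing constant: 0.43·0.077271 + 0.57·0.0651834 = 0.0703811.
P(B | observation) = 0.0371545 / 0.0703811 = 0.527905.

0.5279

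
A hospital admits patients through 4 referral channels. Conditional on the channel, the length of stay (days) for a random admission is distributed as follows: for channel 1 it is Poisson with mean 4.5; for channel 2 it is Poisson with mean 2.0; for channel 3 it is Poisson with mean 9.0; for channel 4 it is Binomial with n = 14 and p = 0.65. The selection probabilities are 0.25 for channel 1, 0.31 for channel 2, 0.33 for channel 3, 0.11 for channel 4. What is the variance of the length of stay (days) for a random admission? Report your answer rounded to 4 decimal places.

Per component, 1: μ=4.5, E[X²]=24.75; 2: μ=2, E[X²]=6; 3: μ=9, E[X²]=90; 4: μ=9.1, E[X²]=85.995.
E[X] = 0.25·4.5 + 0.31·2 + 0.33·9 + 0.11·9.1 = 5.716.
E[X²] = 0.25·24.75 + 0.31·6 + 0.33·90 + 0.11·85.995 = 47.2069.
Var(X) = E[X²] − (E[X])² = 47.2069 − 32.6727 = 14.5343.

14.5343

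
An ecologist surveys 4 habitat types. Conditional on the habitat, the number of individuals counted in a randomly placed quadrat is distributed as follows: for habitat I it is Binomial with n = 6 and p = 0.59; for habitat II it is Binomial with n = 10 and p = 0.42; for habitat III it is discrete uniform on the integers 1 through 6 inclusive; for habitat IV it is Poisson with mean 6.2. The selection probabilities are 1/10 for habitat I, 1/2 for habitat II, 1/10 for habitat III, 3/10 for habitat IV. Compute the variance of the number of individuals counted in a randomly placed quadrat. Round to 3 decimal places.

Per component, I: μ=3.54, E[X²]=13.983; II: μ=4.2, E[X²]=20.076; III: μ=3.5, E[X²]=15.1667; IV: μ=6.2, E[X²]=44.64.
E[X] = 0.1·3.54 + 0.5·4.2 + 0.1·3.5 + 0.3·6.2 = 4.664.
E[X²] = 0.1·13.983 + 0.5·20.076 + 0.1·15.1667 + 0.3·44.64 = 26.345.
Var(X) = E[X²] − (E[X])² = 26.345 − 21.7529 = 4.59207.

4.592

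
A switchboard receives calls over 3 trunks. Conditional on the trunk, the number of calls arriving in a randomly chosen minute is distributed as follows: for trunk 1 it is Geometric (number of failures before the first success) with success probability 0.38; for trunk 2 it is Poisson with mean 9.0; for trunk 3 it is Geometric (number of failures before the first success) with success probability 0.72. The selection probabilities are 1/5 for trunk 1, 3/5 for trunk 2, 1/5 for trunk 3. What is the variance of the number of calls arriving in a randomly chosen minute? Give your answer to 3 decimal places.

Per component, 1: μ=1.63158, E[X²]=6.95568; 2: μ=9, E[X²]=90; 3: μ=0.388889, E[X²]=0.691358.
E[X] = 0.2·1.63158 + 0.6·9 + 0.2·0.388889 = 5.80409.
E[X²] = 0.2·6.95568 + 0.6·90 + 0.2·0.691358 = 55.5294.
Var(X) = E[X²] − (E[X])² = 55.5294 − 33.6875 = 21.8419.

21.842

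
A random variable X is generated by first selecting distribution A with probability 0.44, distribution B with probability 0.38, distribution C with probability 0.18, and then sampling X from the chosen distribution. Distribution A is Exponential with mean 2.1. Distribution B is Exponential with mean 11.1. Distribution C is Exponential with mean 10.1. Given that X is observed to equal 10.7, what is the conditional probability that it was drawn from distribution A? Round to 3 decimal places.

Likelihoods f(10.7 | ·): A: 0.00291707; B: 0.0343584; C: 0.0343229.
Posterior ∝ prior × likelihood. Numerator for A: 0.44·0.00291707 = 0.00128351.
Normalizing constant: 0.44·0.00291707 + 0.38·0.0343584 + 0.18·0.0343229 = 0.0205178.
P(A | observation) = 0.00128351 / 0.0205178 = 0.0625559.

0.063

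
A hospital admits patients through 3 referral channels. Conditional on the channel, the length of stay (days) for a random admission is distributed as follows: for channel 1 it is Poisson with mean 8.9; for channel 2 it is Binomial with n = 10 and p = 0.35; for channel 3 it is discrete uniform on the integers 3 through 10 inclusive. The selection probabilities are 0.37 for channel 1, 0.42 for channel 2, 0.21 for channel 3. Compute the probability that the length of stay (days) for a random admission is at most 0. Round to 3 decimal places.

Conditional on each channel, P(X ≤ 0): 1: 0.000136389; 2: 0.0134627; 3: 0.
By total probability, P(X ≤ 0) = 0.37·0.000136389 + 0.42·0.0134627 + 0.21·0 = 0.00570482.

0.006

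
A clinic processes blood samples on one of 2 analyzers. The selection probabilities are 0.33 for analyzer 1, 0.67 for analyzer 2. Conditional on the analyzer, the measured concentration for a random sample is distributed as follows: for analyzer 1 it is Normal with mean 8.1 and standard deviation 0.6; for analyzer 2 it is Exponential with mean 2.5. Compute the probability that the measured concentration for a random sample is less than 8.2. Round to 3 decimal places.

Conditional on each analyzer, P(X < 8.2): 1: 0.566184; 2: 0.962372.
By total probability, P(X < 8.2) = 0.33·0.566184 + 0.67·0.962372 = 0.83163.

0.832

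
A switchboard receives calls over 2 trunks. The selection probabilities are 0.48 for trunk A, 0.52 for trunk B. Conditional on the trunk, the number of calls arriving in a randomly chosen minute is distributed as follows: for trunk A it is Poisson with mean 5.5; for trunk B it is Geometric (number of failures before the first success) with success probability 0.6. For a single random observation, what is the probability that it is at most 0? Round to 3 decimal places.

0.314

Conditional on each trunk, P(X ≤ 0): A: 0.00408677; B: 0.6.
By total probability, P(X ≤ 0) = 0.48·0.00408677 + 0.52·0.6 = 0.313962.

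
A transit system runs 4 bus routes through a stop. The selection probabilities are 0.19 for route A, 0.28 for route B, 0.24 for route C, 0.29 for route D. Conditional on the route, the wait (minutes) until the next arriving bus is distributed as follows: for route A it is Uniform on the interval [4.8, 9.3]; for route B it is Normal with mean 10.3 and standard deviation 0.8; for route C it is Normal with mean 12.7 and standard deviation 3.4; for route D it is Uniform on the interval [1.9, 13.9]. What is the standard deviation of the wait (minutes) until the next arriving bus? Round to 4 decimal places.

3.3571

Per component, A: μ=7.05, E[X²]=51.39; B: μ=10.3, E[X²]=106.73; C: μ=12.7, E[X²]=172.85; D: μ=7.9, E[X²]=74.41.
E[X] = 0.19·7.05 + 0.28·10.3 + 0.24·12.7 + 0.29·7.9 = 9.5625.
E[X²] = 0.19·51.39 + 0.28·106.73 + 0.24·172.85 + 0.29·74.41 = 102.711.
Var(X) = E[X²] − (E[X])² = 102.711 − 91.4414 = 11.27.
SD(X) = √11.27 = 3.35708.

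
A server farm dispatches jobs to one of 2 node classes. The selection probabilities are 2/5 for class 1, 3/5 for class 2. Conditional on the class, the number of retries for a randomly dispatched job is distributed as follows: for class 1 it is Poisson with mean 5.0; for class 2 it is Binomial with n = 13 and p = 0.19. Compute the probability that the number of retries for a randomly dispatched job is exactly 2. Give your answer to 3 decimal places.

Conditional on each class, P(X = 2): 1: 0.0842243; 2: 0.277292.
By total probability, P(X = 2) = 0.4·0.0842243 + 0.6·0.277292 = 0.200065.

0.200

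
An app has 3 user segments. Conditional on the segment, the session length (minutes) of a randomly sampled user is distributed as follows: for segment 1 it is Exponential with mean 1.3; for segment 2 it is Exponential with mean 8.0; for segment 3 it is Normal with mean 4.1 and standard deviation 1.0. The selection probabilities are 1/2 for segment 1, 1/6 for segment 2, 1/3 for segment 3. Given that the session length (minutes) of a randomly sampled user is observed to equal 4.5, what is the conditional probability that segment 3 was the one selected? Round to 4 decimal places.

Likelihoods f(4.5 | ·): 1: 0.0241396; 2: 0.0712229; 3: 0.36827.
Posterior ∝ prior × likelihood. Numerator for 3: 0.333333·0.36827 = 0.122757.
Normalizing constant: 0.5·0.0241396 + 0.166667·0.0712229 + 0.333333·0.36827 = 0.146697.
P(3 | observation) = 0.122757 / 0.146697 = 0.836805.

0.8368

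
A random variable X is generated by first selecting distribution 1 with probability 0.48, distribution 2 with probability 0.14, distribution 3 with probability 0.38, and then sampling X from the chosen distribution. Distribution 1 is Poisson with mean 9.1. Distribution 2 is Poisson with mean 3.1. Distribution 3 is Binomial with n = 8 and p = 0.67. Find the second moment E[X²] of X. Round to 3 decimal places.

For each component E[X²] = Var + (mean)², giving 1: 91.91; 2: 12.71; 3: 30.4984.
Overall E[X²] = 0.48·91.91 + 0.14·12.71 + 0.38·30.4984 = 57.4856.

57.486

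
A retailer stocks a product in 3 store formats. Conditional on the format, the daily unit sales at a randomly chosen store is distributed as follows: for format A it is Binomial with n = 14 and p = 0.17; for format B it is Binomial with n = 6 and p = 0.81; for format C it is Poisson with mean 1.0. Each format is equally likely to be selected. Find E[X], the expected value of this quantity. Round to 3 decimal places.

Component means — A: 2.38; B: 4.86; C: 1.
E[X] = 0.333333·2.38 + 0.333333·4.86 + 0.333333·1 = 2.74667.

2.747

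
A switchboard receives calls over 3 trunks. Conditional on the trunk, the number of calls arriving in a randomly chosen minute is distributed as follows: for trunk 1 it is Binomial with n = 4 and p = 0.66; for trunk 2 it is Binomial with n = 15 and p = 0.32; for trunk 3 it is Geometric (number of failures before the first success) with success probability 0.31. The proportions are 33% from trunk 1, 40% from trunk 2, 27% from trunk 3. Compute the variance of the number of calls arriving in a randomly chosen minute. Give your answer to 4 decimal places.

4.8872

Per component, 1: μ=2.64, E[X²]=7.8672; 2: μ=4.8, E[X²]=26.304; 3: μ=2.22581, E[X²]=12.1342.
E[X] = 0.33·2.64 + 0.4·4.8 + 0.27·2.22581 = 3.39217.
E[X²] = 0.33·7.8672 + 0.4·26.304 + 0.27·12.1342 = 16.394.
Var(X) = E[X²] − (E[X])² = 16.394 − 11.5068 = 4.88722.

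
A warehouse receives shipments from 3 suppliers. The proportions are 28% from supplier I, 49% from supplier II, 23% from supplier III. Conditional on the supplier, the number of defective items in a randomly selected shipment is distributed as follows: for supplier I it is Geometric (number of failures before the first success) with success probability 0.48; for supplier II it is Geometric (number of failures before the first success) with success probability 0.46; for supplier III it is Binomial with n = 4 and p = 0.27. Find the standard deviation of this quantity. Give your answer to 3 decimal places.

1.437

Per component, I: μ=1.08333, E[X²]=3.43056; II: μ=1.17391, E[X²]=3.93006; III: μ=1.08, E[X²]=1.9548.
E[X] = 0.28·1.08333 + 0.49·1.17391 + 0.23·1.08 = 1.12695.
E[X²] = 0.28·3.43056 + 0.49·3.93006 + 0.23·1.9548 = 3.33589.
Var(X) = E[X²] − (E[X])² = 3.33589 − 1.27002 = 2.06587.
SD(X) = √2.06587 = 1.43731.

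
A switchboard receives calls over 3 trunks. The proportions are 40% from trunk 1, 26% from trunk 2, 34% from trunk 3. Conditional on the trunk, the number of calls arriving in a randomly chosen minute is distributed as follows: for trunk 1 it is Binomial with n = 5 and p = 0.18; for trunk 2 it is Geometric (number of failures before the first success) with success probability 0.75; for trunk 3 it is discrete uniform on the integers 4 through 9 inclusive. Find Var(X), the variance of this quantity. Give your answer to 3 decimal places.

9.062

Per component, 1: μ=0.9, E[X²]=1.548; 2: μ=0.333333, E[X²]=0.555556; 3: μ=6.5, E[X²]=45.1667.
E[X] = 0.4·0.9 + 0.26·0.333333 + 0.34·6.5 = 2.65667.
E[X²] = 0.4·1.548 + 0.26·0.555556 + 0.34·45.1667 = 16.1203.
Var(X) = E[X²] − (E[X])² = 16.1203 − 7.05788 = 9.06243.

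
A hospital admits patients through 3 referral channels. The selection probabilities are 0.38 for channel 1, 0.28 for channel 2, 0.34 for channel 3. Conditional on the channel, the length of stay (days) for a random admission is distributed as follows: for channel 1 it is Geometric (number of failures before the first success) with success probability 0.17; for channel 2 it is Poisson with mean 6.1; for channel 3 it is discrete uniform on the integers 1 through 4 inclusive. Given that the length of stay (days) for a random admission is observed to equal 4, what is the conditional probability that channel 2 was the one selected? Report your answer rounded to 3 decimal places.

0.239

Likelihoods P(X=4 | ·): 1: 0.0806791; 2: 0.129393; 3: 0.25.
Posterior ∝ prior × likelihood. Numerator for 2: 0.28·0.129393 = 0.0362301.
Normalizing constant: 0.38·0.0806791 + 0.28·0.129393 + 0.34·0.25 = 0.151888.
P(2 | observation) = 0.0362301 / 0.151888 = 0.238532.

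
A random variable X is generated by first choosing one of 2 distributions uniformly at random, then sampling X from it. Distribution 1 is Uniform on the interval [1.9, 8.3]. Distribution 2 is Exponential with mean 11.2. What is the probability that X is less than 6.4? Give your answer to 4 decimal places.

Conditional on each component, P(X < 6.4): 1: 0.703125; 2: 0.435282.
By total probability, P(X < 6.4) = 0.5·0.703125 + 0.5·0.435282 = 0.569203.

0.5692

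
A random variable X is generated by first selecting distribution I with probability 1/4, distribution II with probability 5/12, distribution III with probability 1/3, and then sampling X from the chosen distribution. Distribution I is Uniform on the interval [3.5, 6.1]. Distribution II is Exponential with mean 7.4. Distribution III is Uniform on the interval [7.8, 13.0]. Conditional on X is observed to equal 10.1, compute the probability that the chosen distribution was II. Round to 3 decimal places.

Likelihoods f(10.1 | ·): I: 0; II: 0.0345156; III: 0.192308.
Posterior ∝ prior × likelihood. Numerator for II: 0.416667·0.0345156 = 0.0143815.
Normalizing constant: 0.25·0 + 0.416667·0.0345156 + 0.333333·0.192308 = 0.078484.
P(II | observation) = 0.0143815 / 0.078484 = 0.183241.

0.183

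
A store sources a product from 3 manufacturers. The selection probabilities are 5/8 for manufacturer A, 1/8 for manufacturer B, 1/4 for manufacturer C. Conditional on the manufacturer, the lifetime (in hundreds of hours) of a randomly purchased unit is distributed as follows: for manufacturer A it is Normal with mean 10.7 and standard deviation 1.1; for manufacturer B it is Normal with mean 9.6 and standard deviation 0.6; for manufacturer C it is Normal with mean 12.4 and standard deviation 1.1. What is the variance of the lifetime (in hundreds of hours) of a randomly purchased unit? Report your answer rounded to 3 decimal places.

Per component, A: μ=10.7, E[X²]=115.7; B: μ=9.6, E[X²]=92.52; C: μ=12.4, E[X²]=154.97.
E[X] = 0.625·10.7 + 0.125·9.6 + 0.25·12.4 = 10.9875.
E[X²] = 0.625·115.7 + 0.125·92.52 + 0.25·154.97 = 122.62.
Var(X) = E[X²] − (E[X])² = 122.62 − 120.725 = 1.89484.

1.895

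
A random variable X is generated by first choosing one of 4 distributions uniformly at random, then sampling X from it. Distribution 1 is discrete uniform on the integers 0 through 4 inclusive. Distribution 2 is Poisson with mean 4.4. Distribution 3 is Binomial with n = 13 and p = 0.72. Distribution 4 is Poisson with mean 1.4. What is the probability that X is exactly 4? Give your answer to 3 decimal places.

Conditional on each component, P(X = 4): 1: 0.2; 2: 0.191736; 3: 0.00203263; 4: 0.039472.
By total probability, P(X = 4) = 0.25·0.2 + 0.25·0.191736 + 0.25·0.00203263 + 0.25·0.039472 = 0.10831.

0.108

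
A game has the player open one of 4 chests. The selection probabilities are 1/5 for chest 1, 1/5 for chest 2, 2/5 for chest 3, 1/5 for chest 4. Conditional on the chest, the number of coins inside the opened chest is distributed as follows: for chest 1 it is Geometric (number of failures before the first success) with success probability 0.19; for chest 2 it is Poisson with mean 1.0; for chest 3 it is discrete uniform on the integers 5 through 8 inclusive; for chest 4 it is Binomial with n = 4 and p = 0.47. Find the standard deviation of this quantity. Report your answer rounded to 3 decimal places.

Per component, 1: μ=4.26316, E[X²]=40.6122; 2: μ=1, E[X²]=2; 3: μ=6.5, E[X²]=43.5; 4: μ=1.88, E[X²]=4.5308.
E[X] = 0.2·4.26316 + 0.2·1 + 0.4·6.5 + 0.2·1.88 = 4.02863.
E[X²] = 0.2·40.6122 + 0.2·2 + 0.4·43.5 + 0.2·4.5308 = 26.8286.
Var(X) = E[X²] − (E[X])² = 26.8286 − 16.2299 = 10.5987.
SD(X) = √10.5987 = 3.25557.

3.256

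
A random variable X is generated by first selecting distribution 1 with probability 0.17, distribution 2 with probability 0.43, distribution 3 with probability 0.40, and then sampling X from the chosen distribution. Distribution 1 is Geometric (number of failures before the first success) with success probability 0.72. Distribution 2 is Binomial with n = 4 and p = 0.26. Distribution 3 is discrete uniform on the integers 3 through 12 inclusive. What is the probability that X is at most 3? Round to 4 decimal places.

Conditional on each component, P(X ≤ 3): 1: 0.993853; 2: 0.99543; 3: 0.1.
By total probability, P(X ≤ 3) = 0.17·0.993853 + 0.43·0.99543 + 0.4·0.1 = 0.63699.

0.6370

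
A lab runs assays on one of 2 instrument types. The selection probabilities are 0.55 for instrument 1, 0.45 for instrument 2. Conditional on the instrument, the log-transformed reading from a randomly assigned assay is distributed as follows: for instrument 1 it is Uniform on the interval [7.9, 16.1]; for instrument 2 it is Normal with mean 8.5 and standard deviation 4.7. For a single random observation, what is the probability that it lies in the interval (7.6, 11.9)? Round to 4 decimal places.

0.4218

Conditional on each instrument, P(7.6 < X < 11.9): 1: 0.487805; 2: 0.341213.
By total probability, P(7.6 < X < 11.9) = 0.55·0.487805 + 0.45·0.341213 = 0.421839.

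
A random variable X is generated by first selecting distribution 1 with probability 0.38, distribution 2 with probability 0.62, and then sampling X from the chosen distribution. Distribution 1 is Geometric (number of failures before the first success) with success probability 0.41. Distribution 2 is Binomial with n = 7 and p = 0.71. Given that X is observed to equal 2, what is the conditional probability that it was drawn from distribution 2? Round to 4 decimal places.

0.1989

Likelihoods P(X=2 | ·): 1: 0.142721; 2: 0.0217133.
Posterior ∝ prior × likelihood. Numerator for 2: 0.62·0.0217133 = 0.0134623.
Normalizing constant: 0.38·0.142721 + 0.62·0.0217133 = 0.0676962.
P(2 | observation) = 0.0134623 / 0.0676962 = 0.198863.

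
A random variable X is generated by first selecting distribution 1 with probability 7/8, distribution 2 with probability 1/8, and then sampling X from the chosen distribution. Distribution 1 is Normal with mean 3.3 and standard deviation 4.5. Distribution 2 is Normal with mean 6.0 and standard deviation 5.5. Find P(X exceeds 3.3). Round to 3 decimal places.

0.524

Conditional on each component, P(X > 3.3): 1: 0.5; 2: 0.688255.
By total probability, P(X > 3.3) = 0.875·0.5 + 0.125·0.688255 = 0.523532.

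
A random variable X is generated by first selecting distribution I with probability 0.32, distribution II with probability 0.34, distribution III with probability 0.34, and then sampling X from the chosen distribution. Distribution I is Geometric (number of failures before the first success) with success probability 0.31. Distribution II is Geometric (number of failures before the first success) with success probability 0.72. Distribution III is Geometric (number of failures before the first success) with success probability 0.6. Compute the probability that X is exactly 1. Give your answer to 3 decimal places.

0.219

Conditional on each component, P(X = 1): I: 0.2139; II: 0.2016; III: 0.24.
By total probability, P(X = 1) = 0.32·0.2139 + 0.34·0.2016 + 0.34·0.24 = 0.218592.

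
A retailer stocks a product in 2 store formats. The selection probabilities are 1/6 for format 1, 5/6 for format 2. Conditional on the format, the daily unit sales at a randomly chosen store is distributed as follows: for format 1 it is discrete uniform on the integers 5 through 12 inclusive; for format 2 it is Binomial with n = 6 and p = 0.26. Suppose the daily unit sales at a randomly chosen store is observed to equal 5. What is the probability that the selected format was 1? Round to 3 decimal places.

Likelihoods P(X=5 | ·): 1: 0.125; 2: 0.00527533.
Posterior ∝ prior × likelihood. Numerator for 1: 0.166667·0.125 = 0.0208333.
Normalizing constant: 0.166667·0.125 + 0.833333·0.00527533 = 0.0252294.
P(1 | observation) = 0.0208333 / 0.0252294 = 0.825755.

0.826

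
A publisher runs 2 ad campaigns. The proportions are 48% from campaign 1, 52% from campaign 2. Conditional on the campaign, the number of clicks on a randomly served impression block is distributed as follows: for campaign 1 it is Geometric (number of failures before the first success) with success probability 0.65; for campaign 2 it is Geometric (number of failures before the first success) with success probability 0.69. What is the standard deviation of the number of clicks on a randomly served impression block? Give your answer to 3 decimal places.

0.859

Per component, 1: μ=0.538462, E[X²]=1.11834; 2: μ=0.449275, E[X²]=0.852972.
E[X] = 0.48·0.538462 + 0.52·0.449275 = 0.492085.
E[X²] = 0.48·1.11834 + 0.52·0.852972 = 0.98035.
Var(X) = E[X²] − (E[X])² = 0.98035 − 0.242147 = 0.738203.
SD(X) = √0.738203 = 0.859187.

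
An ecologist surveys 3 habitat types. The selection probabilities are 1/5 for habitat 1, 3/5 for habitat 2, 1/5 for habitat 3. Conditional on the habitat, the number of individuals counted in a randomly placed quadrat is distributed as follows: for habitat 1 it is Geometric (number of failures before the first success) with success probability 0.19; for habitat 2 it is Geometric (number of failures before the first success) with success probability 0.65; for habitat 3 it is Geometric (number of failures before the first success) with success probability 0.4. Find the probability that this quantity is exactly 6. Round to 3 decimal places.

0.015

Conditional on each habitat, P(X = 6): 1: 0.0536616; 2: 0.00119487; 3: 0.0186624.
By total probability, P(X = 6) = 0.2·0.0536616 + 0.6·0.00119487 + 0.2·0.0186624 = 0.0151817.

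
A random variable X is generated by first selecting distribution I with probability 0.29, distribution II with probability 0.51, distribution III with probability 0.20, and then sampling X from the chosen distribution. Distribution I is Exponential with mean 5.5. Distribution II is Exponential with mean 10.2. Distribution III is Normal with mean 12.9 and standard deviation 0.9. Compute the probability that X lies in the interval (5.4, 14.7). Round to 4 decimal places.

0.4637

Conditional on each component, P(5.4 < X < 14.7): I: 0.305566; II: 0.352302; III: 0.97725.
By total probability, P(5.4 < X < 14.7) = 0.29·0.305566 + 0.51·0.352302 + 0.2·0.97725 = 0.463738.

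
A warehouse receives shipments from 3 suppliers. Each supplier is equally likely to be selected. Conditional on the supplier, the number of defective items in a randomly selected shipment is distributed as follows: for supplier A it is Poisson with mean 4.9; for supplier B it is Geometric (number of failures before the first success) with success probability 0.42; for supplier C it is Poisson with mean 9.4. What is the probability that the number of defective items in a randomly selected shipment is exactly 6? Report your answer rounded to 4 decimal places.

Conditional on each supplier, P(X = 6): A: 0.143153; B: 0.0159889; C: 0.0792623.
By total probability, P(X = 6) = 0.333333·0.143153 + 0.333333·0.0159889 + 0.333333·0.0792623 = 0.0794681.

0.0795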